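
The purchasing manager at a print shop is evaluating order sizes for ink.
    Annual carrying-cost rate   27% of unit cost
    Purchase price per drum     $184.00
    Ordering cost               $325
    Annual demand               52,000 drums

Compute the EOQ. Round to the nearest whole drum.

Carrying cost H = $184 × 27% = $49.6800/drum/yr
Optimal lot size Q* = (2 × 52,000 × $325 / $49.68)^½ ≈ 824.84

825 drums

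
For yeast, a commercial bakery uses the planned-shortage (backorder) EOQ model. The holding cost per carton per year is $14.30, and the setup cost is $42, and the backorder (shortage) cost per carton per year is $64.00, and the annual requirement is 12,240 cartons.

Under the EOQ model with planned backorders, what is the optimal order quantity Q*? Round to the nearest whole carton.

Basic EOQ = √(2·12,240·42/14.3) = 268.140
Backorder adjustment √((H+b)/b) = √((14.3+64)/64) = 1.1061
Q* = 268.140 × 1.1061 ≈ 296.59

297 cartons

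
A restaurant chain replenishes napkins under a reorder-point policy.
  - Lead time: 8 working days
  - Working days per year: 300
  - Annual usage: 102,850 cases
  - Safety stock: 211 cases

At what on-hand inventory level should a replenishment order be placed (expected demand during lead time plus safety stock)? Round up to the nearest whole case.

Daily demand d = 102,850 / 300 = 342.833 cases/day
Demand during lead time = 342.833 × 8 = 2,742.67
Reorder point = 2,742.67 + 211 = 2,953.67 → round up

2,954 cases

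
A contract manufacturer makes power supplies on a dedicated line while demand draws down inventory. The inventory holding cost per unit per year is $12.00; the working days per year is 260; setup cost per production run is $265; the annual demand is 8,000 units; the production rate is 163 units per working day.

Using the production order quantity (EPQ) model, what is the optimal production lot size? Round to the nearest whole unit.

660 units

Daily demand d = 8,000/260 = 30.769; p = 163; 1 − d/p = 0.81123
EPQ = √(2DS / (H(1 − d/p)))
    = √(2 × 8,000 × 265 / (12 × 0.81123)) ≈ 659.96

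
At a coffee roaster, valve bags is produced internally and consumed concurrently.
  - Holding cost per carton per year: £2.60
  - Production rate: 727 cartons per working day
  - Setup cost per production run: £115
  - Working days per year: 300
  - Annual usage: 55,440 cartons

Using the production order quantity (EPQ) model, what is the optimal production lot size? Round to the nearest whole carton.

Daily demand d = 55,440/300 = 184.800; p = 727; 1 − d/p = 0.74580
EPQ = √(2DS / (H(1 − d/p)))
    = √(2 × 55,440 × 115 / (2.6 × 0.74580)) ≈ 2,564.34

2,564 cartons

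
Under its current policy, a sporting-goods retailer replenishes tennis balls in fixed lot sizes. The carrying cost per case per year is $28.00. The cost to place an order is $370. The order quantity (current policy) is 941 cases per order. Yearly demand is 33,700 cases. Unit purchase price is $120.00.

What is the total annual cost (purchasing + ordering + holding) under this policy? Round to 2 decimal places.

Orders/yr = 33,700/941 = 35.813; ordering cost = 35.813 × $370 = $13,250.80
Average inventory = 941/2 = 470.5; holding cost = 470.5 × $28 = $13,174.00
Purchase cost = D·C = 33,700 × 120 = $4,044,000.00
Total = $13,250.80 + $13,174.00 + $4,044,000.00 = $4,070,424.80

$4,070,424.80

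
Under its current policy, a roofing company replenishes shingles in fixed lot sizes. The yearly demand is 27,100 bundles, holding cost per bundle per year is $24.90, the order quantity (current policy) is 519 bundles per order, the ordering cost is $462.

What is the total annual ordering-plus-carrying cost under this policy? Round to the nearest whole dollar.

$30,585

Orders/yr = 27,100/519 = 52.216; ordering cost = 52.216 × $462 = $24,123.70
Average inventory = 519/2 = 259.5; holding cost = 259.5 × $24.9 = $6,461.55
Total = $24,123.70 + $6,461.55 = $30,585.25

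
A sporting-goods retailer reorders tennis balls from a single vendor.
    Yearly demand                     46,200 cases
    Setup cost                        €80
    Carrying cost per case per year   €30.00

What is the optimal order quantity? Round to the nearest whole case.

Q* = √(2·D·S / H) = √(2·46,200·80 / 30) = √246,400.0 ≈ 496.39

496 cases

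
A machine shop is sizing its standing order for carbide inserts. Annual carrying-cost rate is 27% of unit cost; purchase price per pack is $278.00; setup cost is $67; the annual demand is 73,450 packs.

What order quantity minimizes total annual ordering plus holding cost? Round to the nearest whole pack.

H = i·C = 0.27 × $278 = $75.0600 per pack-year
Optimal lot size Q* = (2 × 73,450 × $67 / $75.06)^½ ≈ 362.11

362 packs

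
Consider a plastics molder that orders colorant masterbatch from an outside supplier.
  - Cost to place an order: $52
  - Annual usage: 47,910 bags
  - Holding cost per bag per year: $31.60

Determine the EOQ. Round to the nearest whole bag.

397 bags

EOQ = √(2DS/H) = √(2 × 47,910 × 52 / 31.6)
    = √(157,678.48) ≈ 397.09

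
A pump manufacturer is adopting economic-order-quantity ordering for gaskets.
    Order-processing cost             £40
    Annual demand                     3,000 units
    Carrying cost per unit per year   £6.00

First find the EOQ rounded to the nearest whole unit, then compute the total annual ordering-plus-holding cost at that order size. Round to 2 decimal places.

£1,200.00

2DS/H = 2·3,000·40/6 = 40,000.00
EOQ = √40,000.00 ≈ 200.00 → Q = 200 units
Orders/yr = 3,000/200 = 15.000; ordering cost = 15.000 × £40 = £600.00
Average inventory = 200/2 = 100; holding cost = 100 × £6 = £600.00
Total = £600.00 + £600.00 = £1,200.00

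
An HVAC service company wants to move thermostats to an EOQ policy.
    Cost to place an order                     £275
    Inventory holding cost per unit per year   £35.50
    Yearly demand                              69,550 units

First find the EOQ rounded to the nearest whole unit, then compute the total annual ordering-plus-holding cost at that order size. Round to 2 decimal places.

EOQ = √(2DS/H) = √(2 × 69,550 × 275 / 35.5)
    = √(1,077,535.21) ≈ 1,038.04 → Q = 1,038 units
Orders/yr = 69,550/1,038 = 67.004; ordering cost = 67.004 × £275 = £18,426.06
Average inventory = 1,038/2 = 519; holding cost = 519 × £35.5 = £18,424.50
Total = £18,426.06 + £18,424.50 = £36,850.56

£36,850.56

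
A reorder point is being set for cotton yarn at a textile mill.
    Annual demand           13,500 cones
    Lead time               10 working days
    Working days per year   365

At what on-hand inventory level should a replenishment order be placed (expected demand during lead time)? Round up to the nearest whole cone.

370 cones

Daily demand d = 13,500 / 365 = 36.986 cones/day
Demand during lead time = 36.986 × 10 = 369.86
Reorder point = 369.86 → round up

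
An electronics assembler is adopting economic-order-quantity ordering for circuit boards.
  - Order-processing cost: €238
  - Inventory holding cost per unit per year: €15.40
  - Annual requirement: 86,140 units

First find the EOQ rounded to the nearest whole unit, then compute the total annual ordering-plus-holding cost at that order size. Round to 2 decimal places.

EOQ = √(2DS/H) = √(2 × 86,140 × 238 / 15.4)
    = √(2,662,509.09) ≈ 1,631.72 → Q = 1,632 units
Annual ordering cost = (D/Q)·S = (86,140/1,632) × 238 = €12,562.08
Annual holding cost  = (Q/2)·H = (1,632/2) × 15.4 = €12,566.40
Total = €12,562.08 + €12,566.40 = €25,128.48

€25,128.48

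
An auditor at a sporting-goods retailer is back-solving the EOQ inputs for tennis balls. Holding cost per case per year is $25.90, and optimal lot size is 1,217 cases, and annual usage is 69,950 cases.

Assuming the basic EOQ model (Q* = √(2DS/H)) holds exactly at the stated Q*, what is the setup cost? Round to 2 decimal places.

EOQ relation: Q² = 2DS/H, so rearrange for the unknown.
S = Q²H / (2D) = 1,217² × 25.9 / (2 × 69,950) = 274.1973

$274.20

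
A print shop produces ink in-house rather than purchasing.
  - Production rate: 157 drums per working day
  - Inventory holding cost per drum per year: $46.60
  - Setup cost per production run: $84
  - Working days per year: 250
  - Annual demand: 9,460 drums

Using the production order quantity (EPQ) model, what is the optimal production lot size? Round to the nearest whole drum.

212 drums

d = 9,460/250 = 37.8400 drums/day;  effective holding cost H(1 − d/p) = 46.6·(1 − 37.8400/157) = 35.36851
Q* = √(2DS / H_eff) = √(2·9,460·84 / 35.36851) ≈ 211.98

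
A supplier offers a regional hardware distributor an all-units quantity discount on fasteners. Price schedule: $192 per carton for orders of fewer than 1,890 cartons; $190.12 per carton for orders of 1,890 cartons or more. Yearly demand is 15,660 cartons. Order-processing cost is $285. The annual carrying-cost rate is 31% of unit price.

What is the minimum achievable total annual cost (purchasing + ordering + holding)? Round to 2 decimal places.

$3,029,769.67

H₁ = 31%×$192 = $59.5200;  H₂ = 31%×$190.12 = $58.9372
EOQ₁ = √(2×15,660×285/59.5200) = 387.26  (< 1,890, feasible at tier 1)
EOQ₂ = √(2×15,660×285/58.9372) = 389.17  (< 1,890 → use Q = 1,890 at tier-2 price)
TC(tier 1 (EOQ₁), Q≈387.3) = $3,029,769.67
TC(tier 2, Q≈1,890.0) = $3,035,336.28
Minimum at tier 1 (EOQ₁): $3,029,769.67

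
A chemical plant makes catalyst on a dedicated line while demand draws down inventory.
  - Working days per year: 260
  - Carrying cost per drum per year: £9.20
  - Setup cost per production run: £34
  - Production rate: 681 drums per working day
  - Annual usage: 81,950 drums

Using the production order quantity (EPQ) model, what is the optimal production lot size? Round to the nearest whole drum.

1,062 drums

Daily demand d = 81,950/260 = 315.192; p = 681; 1 − d/p = 0.53716
EPQ = √(2DS / (H(1 − d/p)))
    = √(2 × 81,950 × 34 / (9.2 × 0.53716)) ≈ 1,061.90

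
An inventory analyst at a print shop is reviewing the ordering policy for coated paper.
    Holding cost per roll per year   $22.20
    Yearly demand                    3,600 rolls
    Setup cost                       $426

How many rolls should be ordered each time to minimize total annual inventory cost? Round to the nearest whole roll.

372 rolls

Q* = √(2·D·S / H) = √(2·3,600·426 / 22.2) = √138,162.2 ≈ 371.70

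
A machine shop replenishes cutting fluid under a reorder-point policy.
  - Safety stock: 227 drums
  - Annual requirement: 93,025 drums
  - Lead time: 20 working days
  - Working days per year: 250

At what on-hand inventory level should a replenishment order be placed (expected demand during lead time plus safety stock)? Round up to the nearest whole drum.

Daily demand d = 93,025 / 250 = 372.100 drums/day
Demand during lead time = 372.100 × 20 = 7,442.00
Reorder point = 7,442.00 + 227 = 7,669.00 → round up

7,669 drums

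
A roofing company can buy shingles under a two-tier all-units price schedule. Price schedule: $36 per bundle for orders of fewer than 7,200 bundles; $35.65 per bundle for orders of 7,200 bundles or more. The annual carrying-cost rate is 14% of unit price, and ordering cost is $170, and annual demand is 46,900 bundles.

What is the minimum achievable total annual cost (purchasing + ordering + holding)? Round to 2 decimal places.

$1,691,059.96

H₁ = 14%×$36 = $5.0400;  H₂ = 14%×$35.65 = $4.9910
EOQ₁ = √(2×46,900×170/5.0400) = 1,778.73  (< 7,200, feasible at tier 1)
EOQ₂ = √(2×46,900×170/4.9910) = 1,787.44  (< 7,200 → use Q = 7,200 at tier-2 price)
TC(tier 1 (EOQ₁), Q≈1,778.7) = $1,697,364.81
TC(tier 2, Q≈7,200.0) = $1,691,059.96
Minimum at tier 2: $1,691,059.96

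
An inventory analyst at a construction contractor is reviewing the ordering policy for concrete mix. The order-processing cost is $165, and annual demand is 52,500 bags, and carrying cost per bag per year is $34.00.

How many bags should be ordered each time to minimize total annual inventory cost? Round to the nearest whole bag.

2DS/H = 2·52,500·165/34 = 509,558.82
EOQ = √509,558.82 ≈ 713.83

714 bags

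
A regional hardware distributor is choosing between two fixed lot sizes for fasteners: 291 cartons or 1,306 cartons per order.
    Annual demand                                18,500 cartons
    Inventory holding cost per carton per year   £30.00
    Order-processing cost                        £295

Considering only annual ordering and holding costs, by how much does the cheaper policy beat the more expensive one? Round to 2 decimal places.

For each Q, cost = (D/Q)·S + (Q/2)·H.
TC(291) = (18,500/291)×295 + (291/2)×30 = £23,119.30
TC(1,306) = (18,500/1,306)×295 + (1,306/2)×30 = £23,768.79
Lots of 291 are cheaper by £649.49.

£649.49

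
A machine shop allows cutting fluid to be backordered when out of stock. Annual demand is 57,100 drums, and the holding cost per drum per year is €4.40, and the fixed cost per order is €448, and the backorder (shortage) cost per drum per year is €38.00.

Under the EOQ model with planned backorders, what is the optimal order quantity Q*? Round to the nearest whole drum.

Q* = √(2DS/H) · √((H + b)/b)
   = √(2 × 57,100 × 448 / 4.4) · √((4.4 + 38) / 38)
   = 3,409.932 × 1.0563 ≈ 3,601.94

3,602 drums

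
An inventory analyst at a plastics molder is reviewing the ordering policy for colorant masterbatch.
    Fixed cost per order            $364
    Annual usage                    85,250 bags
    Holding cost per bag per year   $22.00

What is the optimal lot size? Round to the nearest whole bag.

1,680 bags

EOQ = √(2DS/H) = √(2 × 85,250 × 364 / 22)
    = √(2,821,000.00) ≈ 1,679.58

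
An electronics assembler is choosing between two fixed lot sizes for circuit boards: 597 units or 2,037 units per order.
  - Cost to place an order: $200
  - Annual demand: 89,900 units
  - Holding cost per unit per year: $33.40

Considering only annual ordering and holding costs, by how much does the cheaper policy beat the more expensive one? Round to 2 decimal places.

Annual cost at Q: ordering D·S/Q plus holding Q·H/2.
TC(597) = (89,900/597)×200 + (597/2)×33.4 = $40,087.15
TC(2,037) = (89,900/2,037)×200 + (2,037/2)×33.4 = $42,844.61
Cheaper: Q = 597.  Difference = $2,757.45

$2,757.45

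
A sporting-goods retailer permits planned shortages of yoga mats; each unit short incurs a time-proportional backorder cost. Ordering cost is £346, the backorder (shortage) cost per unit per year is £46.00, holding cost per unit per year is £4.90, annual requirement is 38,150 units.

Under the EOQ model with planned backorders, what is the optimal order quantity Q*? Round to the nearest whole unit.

Basic EOQ = √(2·38,150·346/4.9) = 2,321.145
Backorder adjustment √((H+b)/b) = √((4.9+46)/46) = 1.0519
Q* = 2,321.145 × 1.0519 ≈ 2,441.64

2,442 units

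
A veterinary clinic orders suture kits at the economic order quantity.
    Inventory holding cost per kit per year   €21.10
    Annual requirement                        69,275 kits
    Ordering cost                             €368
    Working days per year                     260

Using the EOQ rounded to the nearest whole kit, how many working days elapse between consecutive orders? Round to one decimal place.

5.8 days

2DS/H = 2·69,275·368/21.1 = 2,416,417.06
EOQ = √2,416,417.06 ≈ 1,554.48 → Q = 1,554 kits
Days between orders = 260 / (D/Q) = 260 / 44.579 ≈ 5.832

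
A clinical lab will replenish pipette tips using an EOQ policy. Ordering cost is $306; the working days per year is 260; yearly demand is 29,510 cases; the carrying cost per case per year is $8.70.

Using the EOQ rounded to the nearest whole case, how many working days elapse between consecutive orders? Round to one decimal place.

12.7 days

Q* = √(2·D·S / H) = √(2·29,510·306 / 8.7) = √2,075,875.9 ≈ 1,440.79 → Q = 1,441 cases
T = Q/D × 260 days = 1,441/29,510 × 260 = 12.696 days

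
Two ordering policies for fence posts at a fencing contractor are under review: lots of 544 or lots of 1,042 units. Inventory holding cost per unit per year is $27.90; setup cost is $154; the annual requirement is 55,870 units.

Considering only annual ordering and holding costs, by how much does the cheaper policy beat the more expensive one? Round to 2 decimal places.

TC(Q) = (D/Q)S + (Q/2)H
TC(544) = (55,870/544)×154 + (544/2)×27.9 = $23,404.94
TC(1,042) = (55,870/1,042)×154 + (1,042/2)×27.9 = $22,793.08
Cheaper: Q = 1,042.  Difference = $611.86

$611.86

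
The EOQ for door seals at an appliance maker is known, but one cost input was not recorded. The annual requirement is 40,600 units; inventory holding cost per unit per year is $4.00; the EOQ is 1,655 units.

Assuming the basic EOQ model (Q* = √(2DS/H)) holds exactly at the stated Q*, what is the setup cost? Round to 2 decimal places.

$134.93

From Q* = √(2DS/H) ⇒ Q*² = 2DS/H.
S = Q²H / (2D) = 1,655² × 4 / (2 × 40,600) = 134.9273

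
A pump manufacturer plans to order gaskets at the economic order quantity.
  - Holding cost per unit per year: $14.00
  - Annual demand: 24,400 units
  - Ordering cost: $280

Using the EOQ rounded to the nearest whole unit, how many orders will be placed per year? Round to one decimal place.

Q* = √(2·D·S / H) = √(2·24,400·280 / 14) = √976,000.0 ≈ 987.93 → Q = 988
N = D/Q = 24,400/988 ≈ 24.696 orders/yr

24.7 orders per year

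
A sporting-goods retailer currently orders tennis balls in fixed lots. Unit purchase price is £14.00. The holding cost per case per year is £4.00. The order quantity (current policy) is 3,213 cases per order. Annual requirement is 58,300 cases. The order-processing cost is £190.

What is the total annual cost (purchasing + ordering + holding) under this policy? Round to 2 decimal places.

£826,073.56

Annual ordering cost = (D/Q)·S = (58,300/3,213) × 190 = £3,447.56
Annual holding cost  = (Q/2)·H = (3,213/2) × 4 = £6,426.00
Purchase cost = D·C = 58,300 × 14 = £816,200.00
Total = £3,447.56 + £6,426.00 + £816,200.00 = £826,073.56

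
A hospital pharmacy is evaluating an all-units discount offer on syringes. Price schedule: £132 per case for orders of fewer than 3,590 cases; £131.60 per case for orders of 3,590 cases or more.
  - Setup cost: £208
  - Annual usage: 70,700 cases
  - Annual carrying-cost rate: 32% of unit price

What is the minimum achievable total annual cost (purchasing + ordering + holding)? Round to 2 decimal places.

H₁ = 32%×£132 = £42.2400;  H₂ = 32%×£131.60 = £42.1120
EOQ₁ = √(2×70,700×208/42.2400) = 834.44  (< 3,590, feasible at tier 1)
EOQ₂ = √(2×70,700×208/42.1120) = 835.71  (< 3,590 → use Q = 3,590 at tier-2 price)
TC(tier 1 (EOQ₁), Q≈834.4) = £9,367,646.69
TC(tier 2, Q≈3,590.0) = £9,383,807.31
Minimum at tier 1 (EOQ₁): £9,367,646.69

£9,367,646.69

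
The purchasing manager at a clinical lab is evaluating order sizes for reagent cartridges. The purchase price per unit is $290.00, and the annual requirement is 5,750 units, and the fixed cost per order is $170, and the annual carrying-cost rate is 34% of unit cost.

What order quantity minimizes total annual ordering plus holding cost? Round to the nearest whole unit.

Holding cost per unit per year: H = 34% × $290 = $98.6000
EOQ = √(2DS/H) = √(2 × 5,750 × 170 / 98.6)
    = √(19,827.59) ≈ 140.81

141 units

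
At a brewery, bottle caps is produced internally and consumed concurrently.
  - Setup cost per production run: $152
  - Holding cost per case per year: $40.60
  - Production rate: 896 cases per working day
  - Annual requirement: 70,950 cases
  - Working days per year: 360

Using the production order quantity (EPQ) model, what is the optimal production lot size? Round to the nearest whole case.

825 cases

d = 70,950/360 = 197.0833 cases/day;  effective holding cost H(1 − d/p) = 40.6·(1 − 197.0833/896) = 31.66966
Q* = √(2DS / H_eff) = √(2·70,950·152 / 31.66966) ≈ 825.26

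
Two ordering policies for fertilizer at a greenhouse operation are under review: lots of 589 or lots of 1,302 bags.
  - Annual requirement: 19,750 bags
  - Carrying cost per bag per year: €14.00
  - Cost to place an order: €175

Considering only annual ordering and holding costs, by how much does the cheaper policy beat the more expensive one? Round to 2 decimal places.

For each Q, cost = (D/Q)·S + (Q/2)·H.
TC(589) = (19,750/589)×175 + (589/2)×14 = €9,991.00
TC(1,302) = (19,750/1,302)×175 + (1,302/2)×14 = €11,768.57
Lots of 589 are cheaper by €1,777.57.

€1,777.57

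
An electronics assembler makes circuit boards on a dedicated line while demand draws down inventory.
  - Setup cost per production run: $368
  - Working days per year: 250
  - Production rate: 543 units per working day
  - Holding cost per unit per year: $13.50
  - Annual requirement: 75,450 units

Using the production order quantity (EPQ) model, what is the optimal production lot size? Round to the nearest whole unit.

3,043 units

d = 75,450/250 = 301.8000 units/day;  effective holding cost H(1 − d/p) = 13.5·(1 − 301.8000/543) = 5.99669
Q* = √(2DS / H_eff) = √(2·75,450·368 / 5.99669) ≈ 3,043.08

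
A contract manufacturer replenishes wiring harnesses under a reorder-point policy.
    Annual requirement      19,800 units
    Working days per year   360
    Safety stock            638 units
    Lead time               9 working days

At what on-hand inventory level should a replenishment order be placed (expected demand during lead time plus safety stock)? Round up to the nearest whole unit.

Daily demand d = 19,800 / 360 = 55.000 units/day
Demand during lead time = 55.000 × 9 = 495.00
Reorder point = 495.00 + 638 = 1,133.00 → round up

1,133 units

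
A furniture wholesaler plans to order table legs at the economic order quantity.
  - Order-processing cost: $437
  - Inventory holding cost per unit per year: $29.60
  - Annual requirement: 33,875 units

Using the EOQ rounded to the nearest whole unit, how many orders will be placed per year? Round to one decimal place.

33.9 orders per year

Q* = √(2·D·S / H) = √(2·33,875·437 / 29.6) = √1,000,228.0 ≈ 1,000.11 → Q = 1,000
Orders per year = D/Q = 33,875 / 1,000 = 33.875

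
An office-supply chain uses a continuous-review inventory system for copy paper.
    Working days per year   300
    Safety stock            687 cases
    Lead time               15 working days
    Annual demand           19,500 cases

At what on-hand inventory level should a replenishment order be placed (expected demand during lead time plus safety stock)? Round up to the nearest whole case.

Daily demand d = 19,500 / 300 = 65.000 cases/day
Demand during lead time = 65.000 × 15 = 975.00
Reorder point = 975.00 + 687 = 1,662.00 → round up

1,662 cases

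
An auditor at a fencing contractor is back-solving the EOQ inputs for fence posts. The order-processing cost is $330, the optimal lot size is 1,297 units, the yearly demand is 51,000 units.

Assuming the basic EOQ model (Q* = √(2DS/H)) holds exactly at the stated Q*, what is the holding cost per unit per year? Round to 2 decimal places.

From Q* = √(2DS/H) ⇒ Q*² = 2DS/H.
H = 2DS / Q² = 2 × 51,000 × 330 / 1,297² = 20.0094

$20.01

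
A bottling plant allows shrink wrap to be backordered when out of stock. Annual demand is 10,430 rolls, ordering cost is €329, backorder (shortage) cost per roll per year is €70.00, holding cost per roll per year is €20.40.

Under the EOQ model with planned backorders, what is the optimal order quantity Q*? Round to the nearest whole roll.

659 rolls

Q* = √(2DS/H) · √((H + b)/b)
   = √(2 × 10,430 × 329 / 20.4) · √((20.4 + 70) / 70)
   = 580.016 × 1.1364 ≈ 659.14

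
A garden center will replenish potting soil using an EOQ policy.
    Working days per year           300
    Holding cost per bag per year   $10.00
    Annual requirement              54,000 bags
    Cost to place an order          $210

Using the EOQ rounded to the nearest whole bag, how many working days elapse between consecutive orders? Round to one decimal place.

Optimal lot size Q* = (2 × 54,000 × $210 / $10)^½ ≈ 1,505.99 → Q = 1,506 bags
Days between orders = 300 / (D/Q) = 300 / 35.857 ≈ 8.367

8.4 days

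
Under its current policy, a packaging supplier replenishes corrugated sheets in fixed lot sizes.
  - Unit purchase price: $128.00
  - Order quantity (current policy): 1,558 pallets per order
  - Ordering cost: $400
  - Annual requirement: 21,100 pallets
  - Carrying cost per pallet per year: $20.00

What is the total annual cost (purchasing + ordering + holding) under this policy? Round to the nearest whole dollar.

Ordering: D/Q × S = 21,100/1,558 × $400 = $5,417.20
Holding:  Q/2 × H = 1,558/2 × $20 = $15,580.00
Purchase cost = D·C = 21,100 × 128 = $2,700,800.00
Total = $5,417.20 + $15,580.00 + $2,700,800.00 = $2,721,797.20

$2,721,797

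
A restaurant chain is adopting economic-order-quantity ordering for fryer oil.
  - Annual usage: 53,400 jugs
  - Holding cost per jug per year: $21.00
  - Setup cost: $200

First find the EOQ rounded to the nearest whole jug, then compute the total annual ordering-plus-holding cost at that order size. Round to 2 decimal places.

$21,179.24

Optimal lot size Q* = (2 × 53,400 × $200 / $21)^½ ≈ 1,008.54 → Q = 1,009 jugs
Orders/yr = 53,400/1,009 = 52.924; ordering cost = 52.924 × $200 = $10,584.74
Average inventory = 1,009/2 = 504.5; holding cost = 504.5 × $21 = $10,594.50
Total = $10,584.74 + $10,594.50 = $21,179.24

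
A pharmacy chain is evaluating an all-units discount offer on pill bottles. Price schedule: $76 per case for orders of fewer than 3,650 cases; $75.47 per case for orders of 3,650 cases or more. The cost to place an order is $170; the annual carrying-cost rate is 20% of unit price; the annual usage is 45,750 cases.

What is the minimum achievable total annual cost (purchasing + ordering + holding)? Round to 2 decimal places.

H₁ = 20%×$76 = $15.2000;  H₂ = 20%×$75.47 = $15.0940
EOQ₁ = √(2×45,750×170/15.2000) = 1,011.61  (< 3,650, feasible at tier 1)
EOQ₂ = √(2×45,750×170/15.0940) = 1,015.16  (< 3,650 → use Q = 3,650 at tier-2 price)
TC(tier 1 (EOQ₁), Q≈1,011.6) = $3,492,376.48
TC(tier 2, Q≈3,650.0) = $3,482,429.87
Minimum at tier 2: $3,482,429.87

$3,482,429.87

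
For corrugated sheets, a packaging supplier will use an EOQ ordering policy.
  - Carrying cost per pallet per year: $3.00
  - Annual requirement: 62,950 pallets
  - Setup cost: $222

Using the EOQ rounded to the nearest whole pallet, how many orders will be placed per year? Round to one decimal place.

20.6 orders per year

Optimal lot size Q* = (2 × 62,950 × $222 / $3)^½ ≈ 3,052.31 → Q = 3,052
N = D/Q = 62,950/3,052 ≈ 20.626 orders/yr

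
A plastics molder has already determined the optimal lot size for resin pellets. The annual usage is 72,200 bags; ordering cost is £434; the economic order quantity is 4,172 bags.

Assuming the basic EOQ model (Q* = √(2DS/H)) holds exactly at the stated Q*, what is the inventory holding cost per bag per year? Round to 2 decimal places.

£3.60

From Q* = √(2DS/H) ⇒ Q*² = 2DS/H.
H = 2DS / Q² = 2 × 72,200 × 434 / 4,172² = 3.6005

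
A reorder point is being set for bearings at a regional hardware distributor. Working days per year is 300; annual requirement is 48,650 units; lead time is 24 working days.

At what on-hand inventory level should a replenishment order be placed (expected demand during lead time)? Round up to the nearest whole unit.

Daily demand d = 48,650 / 300 = 162.167 units/day
Demand during lead time = 162.167 × 24 = 3,892.00
Reorder point = 3,892.00 → round up

3,892 units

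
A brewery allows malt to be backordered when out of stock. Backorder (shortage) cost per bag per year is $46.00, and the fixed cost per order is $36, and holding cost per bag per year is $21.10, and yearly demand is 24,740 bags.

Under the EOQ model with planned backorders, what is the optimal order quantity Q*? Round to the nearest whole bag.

351 bags

Q* = √(2DS/H) · √((H + b)/b)
   = √(2 × 24,740 × 36 / 21.1) · √((21.1 + 46) / 46)
   = 290.553 × 1.2078 ≈ 350.92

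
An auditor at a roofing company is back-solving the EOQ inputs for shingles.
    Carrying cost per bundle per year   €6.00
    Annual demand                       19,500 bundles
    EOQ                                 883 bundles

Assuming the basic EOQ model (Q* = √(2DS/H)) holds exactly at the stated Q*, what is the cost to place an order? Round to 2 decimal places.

€119.95

From Q* = √(2DS/H) ⇒ Q*² = 2DS/H.
S = Q²H / (2D) = 883² × 6 / (2 × 19,500) = 119.9522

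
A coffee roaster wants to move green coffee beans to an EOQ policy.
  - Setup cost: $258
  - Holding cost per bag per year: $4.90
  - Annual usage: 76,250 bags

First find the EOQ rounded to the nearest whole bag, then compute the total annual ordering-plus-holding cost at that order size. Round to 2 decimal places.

2DS/H = 2·76,250·258/4.9 = 8,029,591.84
EOQ = √8,029,591.84 ≈ 2,833.65 → Q = 2,834 bags
Annual ordering cost = (D/Q)·S = (76,250/2,834) × 258 = $6,941.60
Annual holding cost  = (Q/2)·H = (2,834/2) × 4.9 = $6,943.30
Total = $6,941.60 + $6,943.30 = $13,884.90

$13,884.90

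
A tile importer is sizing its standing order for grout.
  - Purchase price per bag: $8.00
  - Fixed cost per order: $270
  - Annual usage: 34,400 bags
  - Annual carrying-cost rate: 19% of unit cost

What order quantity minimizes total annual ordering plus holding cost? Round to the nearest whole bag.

Holding cost per bag per year: H = 19% × $8 = $1.5200
Q* = √(2·D·S / H) = √(2·34,400·270 / 1.52) = √12,221,052.6 ≈ 3,495.86

3,496 bags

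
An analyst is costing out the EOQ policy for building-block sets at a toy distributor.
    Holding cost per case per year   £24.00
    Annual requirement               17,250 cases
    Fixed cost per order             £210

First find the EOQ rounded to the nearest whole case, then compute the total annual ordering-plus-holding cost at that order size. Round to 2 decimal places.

£13,186.36

Q* = √(2·D·S / H) = √(2·17,250·210 / 24) = √301,875.0 ≈ 549.43 → Q = 549 cases
Orders/yr = 17,250/549 = 31.421; ordering cost = 31.421 × £210 = £6,598.36
Average inventory = 549/2 = 274.5; holding cost = 274.5 × £24 = £6,588.00
Total = £6,598.36 + £6,588.00 = £13,186.36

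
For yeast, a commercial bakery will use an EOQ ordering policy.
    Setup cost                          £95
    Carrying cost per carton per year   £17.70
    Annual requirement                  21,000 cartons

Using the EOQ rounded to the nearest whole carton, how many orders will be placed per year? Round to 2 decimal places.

44.21 orders per year

Q* = √(2·D·S / H) = √(2·21,000·95 / 17.7) = √225,423.7 ≈ 474.79 → Q = 475
Orders per year = D/Q = 21,000 / 475 = 44.211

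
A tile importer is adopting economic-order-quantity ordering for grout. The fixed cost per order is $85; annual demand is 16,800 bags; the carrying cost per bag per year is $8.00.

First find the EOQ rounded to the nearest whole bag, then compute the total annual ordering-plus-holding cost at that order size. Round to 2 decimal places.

$4,779.96

EOQ = √(2DS/H) = √(2 × 16,800 × 85 / 8)
    = √(357,000.00) ≈ 597.49 → Q = 597 bags
Annual ordering cost = (D/Q)·S = (16,800/597) × 85 = $2,391.96
Annual holding cost  = (Q/2)·H = (597/2) × 8 = $2,388.00
Total = $2,391.96 + $2,388.00 = $4,779.96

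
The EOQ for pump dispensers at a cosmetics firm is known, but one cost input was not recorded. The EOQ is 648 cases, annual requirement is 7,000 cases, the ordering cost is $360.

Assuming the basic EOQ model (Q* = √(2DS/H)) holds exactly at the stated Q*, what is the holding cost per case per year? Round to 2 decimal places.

$12.00

Since Q* = (2DS/H)^½, squaring gives Q*²·H = 2DS.
H = 2DS / Q² = 2 × 7,000 × 360 / 648² = 12.0027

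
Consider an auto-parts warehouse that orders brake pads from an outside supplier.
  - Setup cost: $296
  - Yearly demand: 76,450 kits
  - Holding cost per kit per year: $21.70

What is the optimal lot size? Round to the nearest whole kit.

1,444 kits

2DS/H = 2·76,450·296/21.7 = 2,085,640.55
EOQ = √2,085,640.55 ≈ 1,444.17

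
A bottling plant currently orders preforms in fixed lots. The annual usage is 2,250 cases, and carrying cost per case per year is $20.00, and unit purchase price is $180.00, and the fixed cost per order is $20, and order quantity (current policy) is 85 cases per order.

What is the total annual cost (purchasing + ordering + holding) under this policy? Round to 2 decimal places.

Orders/yr = 2,250/85 = 26.471; ordering cost = 26.471 × $20 = $529.41
Average inventory = 85/2 = 42.5; holding cost = 42.5 × $20 = $850.00
Purchase cost = D·C = 2,250 × 180 = $405,000.00
Total = $529.41 + $850.00 + $405,000.00 = $406,379.41

$406,379.41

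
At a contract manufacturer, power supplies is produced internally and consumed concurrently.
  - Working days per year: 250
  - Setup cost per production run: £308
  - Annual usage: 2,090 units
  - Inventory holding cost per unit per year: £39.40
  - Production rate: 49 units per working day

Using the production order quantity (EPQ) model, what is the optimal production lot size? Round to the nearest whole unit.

198 units

d = 2,090/250 = 8.3600 units/day;  effective holding cost H(1 − d/p) = 39.4·(1 − 8.3600/49) = 32.67788
Q* = √(2DS / H_eff) = √(2·2,090·308 / 32.67788) ≈ 198.49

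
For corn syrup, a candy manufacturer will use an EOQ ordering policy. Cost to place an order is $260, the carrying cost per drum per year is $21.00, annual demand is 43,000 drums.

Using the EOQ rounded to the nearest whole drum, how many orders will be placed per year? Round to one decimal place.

41.7 orders per year

EOQ = √(2DS/H) = √(2 × 43,000 × 260 / 21)
    = √(1,064,761.90) ≈ 1,031.87 → Q = 1,032
N = D/Q = 43,000/1,032 ≈ 41.667 orders/yr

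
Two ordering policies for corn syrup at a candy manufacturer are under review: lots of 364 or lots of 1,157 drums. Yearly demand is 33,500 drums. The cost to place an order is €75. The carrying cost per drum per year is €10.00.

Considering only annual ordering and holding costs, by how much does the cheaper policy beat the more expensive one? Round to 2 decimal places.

€765.91

Annual cost at Q: ordering D·S/Q plus holding Q·H/2.
TC(364) = (33,500/364)×75 + (364/2)×10 = €8,722.47
TC(1,157) = (33,500/1,157)×75 + (1,157/2)×10 = €7,956.56
Lots of 1,157 are cheaper by €765.91.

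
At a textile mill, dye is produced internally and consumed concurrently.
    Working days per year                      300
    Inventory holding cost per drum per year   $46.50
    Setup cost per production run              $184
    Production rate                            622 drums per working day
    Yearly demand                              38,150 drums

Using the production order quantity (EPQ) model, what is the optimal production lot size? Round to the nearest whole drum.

d = 38,150/300 = 127.1667 drums/day;  effective holding cost H(1 − d/p) = 46.5·(1 − 127.1667/622) = 36.99317
Q* = √(2DS / H_eff) = √(2·38,150·184 / 36.99317) ≈ 616.04

616 drums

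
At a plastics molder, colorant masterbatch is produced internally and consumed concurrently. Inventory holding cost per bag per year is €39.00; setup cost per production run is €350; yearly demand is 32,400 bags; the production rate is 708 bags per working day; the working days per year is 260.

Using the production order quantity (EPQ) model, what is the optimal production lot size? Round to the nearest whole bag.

d = 32,400/260 = 124.6154 bags/day;  effective holding cost H(1 − d/p) = 39·(1 − 124.6154/708) = 32.13559
Q* = √(2DS / H_eff) = √(2·32,400·350 / 32.13559) ≈ 840.09

840 bags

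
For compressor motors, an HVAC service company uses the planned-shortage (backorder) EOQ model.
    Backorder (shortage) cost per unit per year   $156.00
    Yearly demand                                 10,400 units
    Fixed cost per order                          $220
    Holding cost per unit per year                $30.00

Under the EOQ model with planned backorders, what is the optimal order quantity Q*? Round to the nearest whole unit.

426 units

Basic EOQ = √(2·10,400·220/30) = 390.555
Backorder adjustment √((H+b)/b) = √((30+156)/156) = 1.0919
Q* = 390.555 × 1.0919 ≈ 426.46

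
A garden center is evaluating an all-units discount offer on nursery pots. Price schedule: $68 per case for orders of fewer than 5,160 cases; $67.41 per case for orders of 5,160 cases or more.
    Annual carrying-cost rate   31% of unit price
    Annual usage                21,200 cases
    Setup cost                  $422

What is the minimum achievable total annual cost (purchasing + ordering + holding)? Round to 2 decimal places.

H₁ = 31%×$68 = $21.0800;  H₂ = 31%×$67.41 = $20.8971
EOQ₁ = √(2×21,200×422/21.0800) = 921.31  (< 5,160, feasible at tier 1)
EOQ₂ = √(2×21,200×422/20.8971) = 925.33  (< 5,160 → use Q = 5,160 at tier-2 price)
TC(tier 1 (EOQ₁), Q≈921.3) = $1,461,021.13
TC(tier 2, Q≈5,160.0) = $1,484,740.32
Minimum at tier 1 (EOQ₁): $1,461,021.13

$1,461,021.13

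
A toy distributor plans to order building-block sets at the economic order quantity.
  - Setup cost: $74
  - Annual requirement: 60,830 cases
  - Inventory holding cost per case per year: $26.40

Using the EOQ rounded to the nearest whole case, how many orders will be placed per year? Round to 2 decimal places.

2DS/H = 2·60,830·74/26.4 = 341,016.67
EOQ = √341,016.67 ≈ 583.97 → Q = 584
Orders per year = D/Q = 60,830 / 584 = 104.161

104.16 orders per year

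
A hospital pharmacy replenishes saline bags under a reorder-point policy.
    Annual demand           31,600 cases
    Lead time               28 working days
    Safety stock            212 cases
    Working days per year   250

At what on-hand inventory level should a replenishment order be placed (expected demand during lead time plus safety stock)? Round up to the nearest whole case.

3,752 cases

Daily demand d = 31,600 / 250 = 126.400 cases/day
Demand during lead time = 126.400 × 28 = 3,539.20
Reorder point = 3,539.20 + 212 = 3,751.20 → round up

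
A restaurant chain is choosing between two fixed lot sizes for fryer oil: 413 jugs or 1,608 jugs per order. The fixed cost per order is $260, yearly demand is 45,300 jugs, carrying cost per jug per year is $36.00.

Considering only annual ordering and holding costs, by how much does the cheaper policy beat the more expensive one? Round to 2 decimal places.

$316.47

For each Q, cost = (D/Q)·S + (Q/2)·H.
TC(413) = (45,300/413)×260 + (413/2)×36 = $35,952.16
TC(1,608) = (45,300/1,608)×260 + (1,608/2)×36 = $36,268.63
Cheaper: Q = 413.  Difference = $316.47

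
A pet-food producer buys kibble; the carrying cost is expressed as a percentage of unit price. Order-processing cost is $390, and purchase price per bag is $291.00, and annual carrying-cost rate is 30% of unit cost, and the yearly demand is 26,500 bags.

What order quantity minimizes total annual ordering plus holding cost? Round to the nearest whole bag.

487 bags

Holding cost per bag per year: H = 30% × $291 = $87.3000
Optimal lot size Q* = (2 × 26,500 × $390 / $87.3)^½ ≈ 486.59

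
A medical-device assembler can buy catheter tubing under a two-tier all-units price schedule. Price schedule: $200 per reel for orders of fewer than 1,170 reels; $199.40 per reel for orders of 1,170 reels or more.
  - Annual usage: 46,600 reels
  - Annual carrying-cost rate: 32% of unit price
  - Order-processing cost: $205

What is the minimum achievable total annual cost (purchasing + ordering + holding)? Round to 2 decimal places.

$9,337,532.64

H₁ = 32%×$200 = $64.0000;  H₂ = 32%×$199.40 = $63.8080
EOQ₁ = √(2×46,600×205/64.0000) = 546.38  (< 1,170, feasible at tier 1)
EOQ₂ = √(2×46,600×205/63.8080) = 547.20  (< 1,170 → use Q = 1,170 at tier-2 price)
TC(tier 1 (EOQ₁), Q≈546.4) = $9,354,968.33
TC(tier 2, Q≈1,170.0) = $9,337,532.64
Minimum at tier 2: $9,337,532.64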